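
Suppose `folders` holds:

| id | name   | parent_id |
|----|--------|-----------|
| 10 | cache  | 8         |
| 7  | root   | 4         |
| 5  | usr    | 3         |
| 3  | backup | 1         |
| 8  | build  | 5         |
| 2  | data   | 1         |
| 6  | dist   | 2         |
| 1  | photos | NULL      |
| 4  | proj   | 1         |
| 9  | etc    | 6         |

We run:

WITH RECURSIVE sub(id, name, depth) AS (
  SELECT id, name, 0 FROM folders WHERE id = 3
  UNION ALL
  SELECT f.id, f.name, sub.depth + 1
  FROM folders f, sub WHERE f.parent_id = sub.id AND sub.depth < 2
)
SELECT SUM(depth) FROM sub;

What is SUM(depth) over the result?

Base: id=3 (backup) at depth 0.
Iteration 1: rows with parent_id in {3} -> usr (id 5, depth 1).
Iteration 2: rows with parent_id in {5} -> build (id 8, depth 2).
Iteration 3: depth < 2 fails for all current rows; recursion stops.
SUM(depth) = 0 + 1 + 2 = 3.

3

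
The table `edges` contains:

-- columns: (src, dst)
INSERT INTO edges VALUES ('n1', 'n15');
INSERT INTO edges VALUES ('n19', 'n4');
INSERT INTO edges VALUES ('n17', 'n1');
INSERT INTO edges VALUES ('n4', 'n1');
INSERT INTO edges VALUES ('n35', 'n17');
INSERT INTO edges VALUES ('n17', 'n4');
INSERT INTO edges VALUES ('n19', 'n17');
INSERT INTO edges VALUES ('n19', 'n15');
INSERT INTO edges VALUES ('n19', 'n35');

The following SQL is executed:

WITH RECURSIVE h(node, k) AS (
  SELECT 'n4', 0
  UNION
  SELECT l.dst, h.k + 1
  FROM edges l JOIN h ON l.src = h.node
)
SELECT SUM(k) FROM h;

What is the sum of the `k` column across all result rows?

3

Base: (n4, k=0).
Iteration 1: edges from {n4} -> (n1, k=1).
Iteration 2: edges from {n1} -> (n15, k=2).
Iteration 3: no outgoing edges from {n15}; recursion stops.
SUM(k) = 0 + 1 + 2 = 3.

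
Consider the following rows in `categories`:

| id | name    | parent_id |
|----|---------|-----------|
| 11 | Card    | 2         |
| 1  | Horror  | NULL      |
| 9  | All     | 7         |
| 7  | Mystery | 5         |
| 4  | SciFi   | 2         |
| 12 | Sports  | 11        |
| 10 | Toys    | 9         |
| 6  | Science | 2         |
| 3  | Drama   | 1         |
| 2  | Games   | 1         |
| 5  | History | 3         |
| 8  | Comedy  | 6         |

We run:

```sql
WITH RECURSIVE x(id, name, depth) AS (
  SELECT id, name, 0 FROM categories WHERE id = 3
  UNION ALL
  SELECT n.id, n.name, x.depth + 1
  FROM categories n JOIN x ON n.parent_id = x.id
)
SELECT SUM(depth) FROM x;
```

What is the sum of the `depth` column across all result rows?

10

Base: id=3 (Drama) at depth 0.
Iteration 1: rows with parent_id in {3} -> History (id 5, depth 1).
Iteration 2: rows with parent_id in {5} -> Mystery (id 7, depth 2).
Iteration 3: rows with parent_id in {7} -> All (id 9, depth 3).
Iteration 4: rows with parent_id in {9} -> Toys (id 10, depth 4).
Iteration 5: no rows with parent_id in {10}; recursion stops.
SUM(depth) = 0 + 1 + 2 + 3 + 4 = 10.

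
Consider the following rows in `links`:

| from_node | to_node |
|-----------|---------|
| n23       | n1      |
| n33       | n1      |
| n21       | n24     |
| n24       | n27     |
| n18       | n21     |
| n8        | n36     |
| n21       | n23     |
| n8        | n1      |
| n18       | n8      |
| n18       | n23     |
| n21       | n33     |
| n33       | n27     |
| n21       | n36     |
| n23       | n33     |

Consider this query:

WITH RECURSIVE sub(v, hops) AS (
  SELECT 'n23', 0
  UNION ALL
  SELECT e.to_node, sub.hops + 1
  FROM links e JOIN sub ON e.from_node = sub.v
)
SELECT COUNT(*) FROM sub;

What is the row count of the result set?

5

Base: (n23, hops=0).
Iteration 1: edges from {n23} -> (n1, hops=1), (n33, hops=1).
Iteration 2: edges from {n1,n33} -> (n1, hops=2), (n27, hops=2).
Iteration 3: no outgoing edges from {n1,n27}; recursion stops.
Total rows emitted: 5.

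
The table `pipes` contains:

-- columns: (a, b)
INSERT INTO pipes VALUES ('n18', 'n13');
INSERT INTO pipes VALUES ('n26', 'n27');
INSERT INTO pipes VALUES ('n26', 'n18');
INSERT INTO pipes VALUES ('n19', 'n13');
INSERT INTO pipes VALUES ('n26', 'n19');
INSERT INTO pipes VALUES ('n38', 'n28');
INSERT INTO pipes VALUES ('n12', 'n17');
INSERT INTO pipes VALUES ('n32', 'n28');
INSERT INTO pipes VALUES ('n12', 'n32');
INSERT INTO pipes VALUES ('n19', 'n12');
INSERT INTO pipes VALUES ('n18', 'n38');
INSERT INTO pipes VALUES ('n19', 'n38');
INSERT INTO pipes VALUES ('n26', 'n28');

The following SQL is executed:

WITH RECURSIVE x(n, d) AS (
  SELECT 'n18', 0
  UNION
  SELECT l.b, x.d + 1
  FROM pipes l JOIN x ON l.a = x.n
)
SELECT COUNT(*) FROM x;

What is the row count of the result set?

4

Base: (n18, d=0).
Iteration 1: edges from {n18} -> (n13, d=1), (n38, d=1).
Iteration 2: edges from {n13,n38} -> (n28, d=2).
Iteration 3: no outgoing edges from {n28}; recursion stops.
Total rows emitted: 4.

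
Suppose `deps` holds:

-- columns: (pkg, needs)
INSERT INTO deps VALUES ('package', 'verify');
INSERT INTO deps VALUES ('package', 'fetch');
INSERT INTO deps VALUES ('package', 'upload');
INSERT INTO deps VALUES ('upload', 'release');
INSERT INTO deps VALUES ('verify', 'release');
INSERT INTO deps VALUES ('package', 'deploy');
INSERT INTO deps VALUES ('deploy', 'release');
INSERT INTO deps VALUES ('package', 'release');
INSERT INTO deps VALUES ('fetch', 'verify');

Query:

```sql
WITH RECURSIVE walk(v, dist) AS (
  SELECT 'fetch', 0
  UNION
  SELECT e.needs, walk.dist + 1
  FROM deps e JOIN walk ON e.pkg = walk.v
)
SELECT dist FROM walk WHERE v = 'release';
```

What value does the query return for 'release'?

Base: (fetch, dist=0).
Iteration 1: edges from {fetch} -> (verify, dist=1).
Iteration 2: edges from {verify} -> (release, dist=2).
Iteration 3: no outgoing edges from {release}; recursion stops.

2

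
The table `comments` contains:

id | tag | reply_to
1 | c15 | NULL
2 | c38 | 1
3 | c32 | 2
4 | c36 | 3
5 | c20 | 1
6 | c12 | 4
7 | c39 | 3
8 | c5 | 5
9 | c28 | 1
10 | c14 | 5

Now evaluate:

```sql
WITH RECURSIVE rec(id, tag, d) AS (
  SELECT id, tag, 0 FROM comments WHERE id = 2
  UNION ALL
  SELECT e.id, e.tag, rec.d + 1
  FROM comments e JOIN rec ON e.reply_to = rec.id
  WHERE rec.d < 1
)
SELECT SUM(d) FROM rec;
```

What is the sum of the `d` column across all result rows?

1

Base: id=2 (c38) at d 0.
Iteration 1: rows with reply_to in {2} -> c32 (id 3, d 1).
Iteration 2: d < 1 fails for all current rows; recursion stops.
SUM(d) = 0 + 1 = 1.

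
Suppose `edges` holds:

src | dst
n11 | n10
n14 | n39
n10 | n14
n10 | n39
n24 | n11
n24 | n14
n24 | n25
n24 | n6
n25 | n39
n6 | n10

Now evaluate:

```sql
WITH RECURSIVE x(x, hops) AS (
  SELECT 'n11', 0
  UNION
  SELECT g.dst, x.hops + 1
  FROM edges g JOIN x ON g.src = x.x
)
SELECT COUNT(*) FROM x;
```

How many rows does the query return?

Base: (n11, hops=0).
Iteration 1: edges from {n11} -> (n10, hops=1).
Iteration 2: edges from {n10} -> (n14, hops=2), (n39, hops=2).
Iteration 3: edges from {n14,n39} -> (n39, hops=3).
Iteration 4: no outgoing edges from {n39}; recursion stops.
Total rows emitted: 5.

5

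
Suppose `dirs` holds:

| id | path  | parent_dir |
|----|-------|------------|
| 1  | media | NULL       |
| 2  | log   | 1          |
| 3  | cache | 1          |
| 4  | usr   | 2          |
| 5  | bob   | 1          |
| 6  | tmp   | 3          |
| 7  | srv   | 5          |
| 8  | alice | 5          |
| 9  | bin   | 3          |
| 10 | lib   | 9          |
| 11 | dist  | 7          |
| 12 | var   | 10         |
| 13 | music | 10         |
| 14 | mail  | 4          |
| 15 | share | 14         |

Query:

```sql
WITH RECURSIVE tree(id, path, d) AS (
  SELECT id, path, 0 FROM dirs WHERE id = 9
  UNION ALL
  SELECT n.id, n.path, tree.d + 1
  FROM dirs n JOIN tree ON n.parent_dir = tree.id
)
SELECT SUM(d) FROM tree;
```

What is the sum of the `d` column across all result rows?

5

Base: id=9 (bin) at d 0.
Iteration 1: rows with parent_dir in {9} -> lib (id 10, d 1).
Iteration 2: rows with parent_dir in {10} -> var (id 12, d 2), music (id 13, d 2).
Iteration 3: no rows with parent_dir in {12,13}; recursion stops.
SUM(d) = 0 + 1 + 2 + 2 = 5.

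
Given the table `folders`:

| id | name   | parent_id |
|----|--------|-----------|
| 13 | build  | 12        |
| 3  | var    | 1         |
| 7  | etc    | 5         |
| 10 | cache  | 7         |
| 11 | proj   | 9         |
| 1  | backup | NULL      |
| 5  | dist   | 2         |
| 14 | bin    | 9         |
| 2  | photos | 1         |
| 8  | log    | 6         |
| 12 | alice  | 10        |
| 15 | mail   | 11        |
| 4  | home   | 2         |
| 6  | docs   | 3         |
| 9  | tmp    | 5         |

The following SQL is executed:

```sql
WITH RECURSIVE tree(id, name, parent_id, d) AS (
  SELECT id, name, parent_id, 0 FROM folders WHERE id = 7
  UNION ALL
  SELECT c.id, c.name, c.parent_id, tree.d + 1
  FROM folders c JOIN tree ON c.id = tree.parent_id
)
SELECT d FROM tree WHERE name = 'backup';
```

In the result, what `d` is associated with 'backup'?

Base: id=7 (etc), parent_id=5, d 0.
Iteration 1: join on id=5 -> dist (id 5, parent_id=2, d 1).
Iteration 2: join on id=2 -> photos (id 2, parent_id=1, d 2).
Iteration 3: join on id=1 -> backup (id 1, parent_id=NULL, d 3).
Iteration 4: parent_id is NULL; no match; recursion stops.

3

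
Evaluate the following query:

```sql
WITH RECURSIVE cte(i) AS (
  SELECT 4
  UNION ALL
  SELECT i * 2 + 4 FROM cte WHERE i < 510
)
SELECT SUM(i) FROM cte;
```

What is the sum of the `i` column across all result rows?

2008

Base: i=4.
Iteration 1: 4 < 510 holds -> i = 4 * 2 + 4 = 12.
Iteration 2: 12 < 510 holds -> i = 12 * 2 + 4 = 28.
Iteration 3: 28 < 510 holds -> i = 28 * 2 + 4 = 60.
Iteration 4: 60 < 510 holds -> i = 60 * 2 + 4 = 124.
Iteration 5: 124 < 510 holds -> i = 124 * 2 + 4 = 252.
Iteration 6: 252 < 510 holds -> i = 252 * 2 + 4 = 508.
Iteration 7: 508 < 510 holds -> i = 508 * 2 + 4 = 1020.
Iteration 8: 1020 < 510 fails; recursion stops.
SUM(i) = 4 + 12 + 28 + 60 + 124 + 252 + 508 + 1020 = 2008.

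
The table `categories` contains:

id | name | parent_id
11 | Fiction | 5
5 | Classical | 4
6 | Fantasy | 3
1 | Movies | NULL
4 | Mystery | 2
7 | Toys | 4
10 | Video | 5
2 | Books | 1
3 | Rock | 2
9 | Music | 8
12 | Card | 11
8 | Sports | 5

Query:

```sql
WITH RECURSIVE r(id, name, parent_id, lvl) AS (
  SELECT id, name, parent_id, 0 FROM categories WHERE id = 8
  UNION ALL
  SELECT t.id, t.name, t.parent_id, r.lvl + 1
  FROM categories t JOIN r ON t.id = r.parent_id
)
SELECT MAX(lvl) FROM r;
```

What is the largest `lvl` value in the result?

4

Base: id=8 (Sports), parent_id=5, lvl 0.
Iteration 1: join on id=5 -> Classical (id 5, parent_id=4, lvl 1).
Iteration 2: join on id=4 -> Mystery (id 4, parent_id=2, lvl 2).
Iteration 3: join on id=2 -> Books (id 2, parent_id=1, lvl 3).
Iteration 4: join on id=1 -> Movies (id 1, parent_id=NULL, lvl 4).
Iteration 5: parent_id is NULL; no match; recursion stops.
lvl values: 0, 1, 2, 3, 4; the maximum is 4.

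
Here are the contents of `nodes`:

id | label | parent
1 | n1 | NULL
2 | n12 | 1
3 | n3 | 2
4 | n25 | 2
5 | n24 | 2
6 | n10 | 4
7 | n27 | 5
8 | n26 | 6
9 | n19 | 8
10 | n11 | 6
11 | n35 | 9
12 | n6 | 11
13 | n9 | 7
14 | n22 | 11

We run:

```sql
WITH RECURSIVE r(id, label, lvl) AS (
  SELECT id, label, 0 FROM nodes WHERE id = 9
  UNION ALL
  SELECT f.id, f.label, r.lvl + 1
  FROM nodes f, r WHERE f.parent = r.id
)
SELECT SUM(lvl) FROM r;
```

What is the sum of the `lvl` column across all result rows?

5

Base: id=9 (n19) at lvl 0.
Iteration 1: rows with parent in {9} -> n35 (id 11, lvl 1).
Iteration 2: rows with parent in {11} -> n6 (id 12, lvl 2), n22 (id 14, lvl 2).
Iteration 3: no rows with parent in {12,14}; recursion stops.
SUM(lvl) = 0 + 1 + 2 + 2 = 5.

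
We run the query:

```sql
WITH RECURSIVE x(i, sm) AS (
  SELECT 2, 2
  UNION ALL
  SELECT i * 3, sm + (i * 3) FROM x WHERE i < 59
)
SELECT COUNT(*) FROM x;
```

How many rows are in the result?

Base: i=2, sm=2.
Iteration 1: 2 < 59 holds -> i = 2 * 3 = 6, sm = 2 + 6 = 8.
Iteration 2: 6 < 59 holds -> i = 6 * 3 = 18, sm = 8 + 18 = 26.
Iteration 3: 18 < 59 holds -> i = 18 * 3 = 54, sm = 26 + 54 = 80.
Iteration 4: 54 < 59 holds -> i = 54 * 3 = 162, sm = 80 + 162 = 242.
Iteration 5: 162 < 59 fails; recursion stops.
Total rows emitted: 5.

5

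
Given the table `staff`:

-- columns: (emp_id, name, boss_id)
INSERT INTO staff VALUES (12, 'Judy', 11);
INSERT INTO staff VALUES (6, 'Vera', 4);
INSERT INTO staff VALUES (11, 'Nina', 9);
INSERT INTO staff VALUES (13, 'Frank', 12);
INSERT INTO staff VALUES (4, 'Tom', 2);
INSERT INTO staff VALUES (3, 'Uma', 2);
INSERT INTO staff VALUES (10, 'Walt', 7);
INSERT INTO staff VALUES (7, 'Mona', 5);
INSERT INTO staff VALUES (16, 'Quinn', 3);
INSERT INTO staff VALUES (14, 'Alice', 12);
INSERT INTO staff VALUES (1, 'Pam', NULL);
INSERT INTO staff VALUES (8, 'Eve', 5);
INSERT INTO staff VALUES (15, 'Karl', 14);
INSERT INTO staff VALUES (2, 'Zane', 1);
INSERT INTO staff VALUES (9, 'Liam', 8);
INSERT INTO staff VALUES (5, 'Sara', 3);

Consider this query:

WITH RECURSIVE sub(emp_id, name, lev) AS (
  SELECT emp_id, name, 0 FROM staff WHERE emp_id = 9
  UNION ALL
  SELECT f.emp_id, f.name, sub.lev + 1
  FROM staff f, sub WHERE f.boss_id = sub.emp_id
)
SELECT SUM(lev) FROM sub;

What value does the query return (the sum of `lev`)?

Base: emp_id=9 (Liam) at lev 0.
Iteration 1: rows with boss_id in {9} -> Nina (id 11, lev 1).
Iteration 2: rows with boss_id in {11} -> Judy (id 12, lev 2).
Iteration 3: rows with boss_id in {12} -> Frank (id 13, lev 3), Alice (id 14, lev 3).
Iteration 4: rows with boss_id in {13,14} -> Karl (id 15, lev 4).
Iteration 5: no rows with boss_id in {15}; recursion stops.
SUM(lev) = 0 + 1 + 2 + 3 + 3 + 4 = 13.

13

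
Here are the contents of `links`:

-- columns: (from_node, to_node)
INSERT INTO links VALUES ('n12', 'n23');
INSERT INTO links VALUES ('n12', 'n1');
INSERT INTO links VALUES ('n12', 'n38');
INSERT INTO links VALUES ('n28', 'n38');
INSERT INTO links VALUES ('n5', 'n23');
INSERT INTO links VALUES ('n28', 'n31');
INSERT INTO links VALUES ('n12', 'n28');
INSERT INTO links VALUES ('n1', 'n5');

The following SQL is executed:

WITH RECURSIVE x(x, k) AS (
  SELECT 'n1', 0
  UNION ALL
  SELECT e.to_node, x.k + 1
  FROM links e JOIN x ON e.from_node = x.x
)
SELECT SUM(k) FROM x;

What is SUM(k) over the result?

3

Base: (n1, k=0).
Iteration 1: edges from {n1} -> (n5, k=1).
Iteration 2: edges from {n5} -> (n23, k=2).
Iteration 3: no outgoing edges from {n23}; recursion stops.
SUM(k) = 0 + 1 + 2 = 3.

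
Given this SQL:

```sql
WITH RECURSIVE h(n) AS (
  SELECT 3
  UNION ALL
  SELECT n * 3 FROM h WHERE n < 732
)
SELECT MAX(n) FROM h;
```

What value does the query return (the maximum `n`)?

2187

Base: n=3.
Iteration 1: 3 < 732 holds -> n = 3 * 3 = 9.
Iteration 2: 9 < 732 holds -> n = 9 * 3 = 27.
Iteration 3: 27 < 732 holds -> n = 27 * 3 = 81.
Iteration 4: 81 < 732 holds -> n = 81 * 3 = 243.
Iteration 5: 243 < 732 holds -> n = 243 * 3 = 729.
Iteration 6: 729 < 732 holds -> n = 729 * 3 = 2187.
Iteration 7: 2187 < 732 fails; recursion stops.
n values: 3, 9, 27, 81, 243, 729, 2187; the maximum is 2187.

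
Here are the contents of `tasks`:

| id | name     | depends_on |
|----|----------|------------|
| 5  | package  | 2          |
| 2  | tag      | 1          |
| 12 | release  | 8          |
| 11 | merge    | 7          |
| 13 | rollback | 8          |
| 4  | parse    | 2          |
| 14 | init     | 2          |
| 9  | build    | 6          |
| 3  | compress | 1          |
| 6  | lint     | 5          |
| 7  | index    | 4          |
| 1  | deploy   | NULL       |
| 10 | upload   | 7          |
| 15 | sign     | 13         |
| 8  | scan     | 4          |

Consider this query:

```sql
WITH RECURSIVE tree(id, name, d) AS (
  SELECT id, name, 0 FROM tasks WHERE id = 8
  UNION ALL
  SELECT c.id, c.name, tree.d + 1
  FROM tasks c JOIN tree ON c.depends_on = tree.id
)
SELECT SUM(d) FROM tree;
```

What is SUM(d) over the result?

Base: id=8 (scan) at d 0.
Iteration 1: rows with depends_on in {8} -> release (id 12, d 1), rollback (id 13, d 1).
Iteration 2: rows with depends_on in {12,13} -> sign (id 15, d 2).
Iteration 3: no rows with depends_on in {15}; recursion stops.
SUM(d) = 0 + 1 + 1 + 2 = 4.

4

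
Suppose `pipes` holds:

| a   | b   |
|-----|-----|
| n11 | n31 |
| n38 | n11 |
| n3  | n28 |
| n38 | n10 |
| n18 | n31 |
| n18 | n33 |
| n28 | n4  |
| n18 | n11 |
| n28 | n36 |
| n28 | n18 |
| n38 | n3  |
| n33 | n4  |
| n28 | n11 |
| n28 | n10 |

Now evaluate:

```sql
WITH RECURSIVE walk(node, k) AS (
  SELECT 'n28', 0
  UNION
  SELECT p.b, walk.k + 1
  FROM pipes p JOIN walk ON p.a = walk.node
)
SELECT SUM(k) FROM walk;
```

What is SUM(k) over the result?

Base: (n28, k=0).
Iteration 1: edges from {n28} -> (n10, k=1), (n11, k=1), (n18, k=1), (n36, k=1), (n4, k=1).
Iteration 2: edges from {n10,n11,n18,n36,n4} -> (n11, k=2), (n31, k=2), (n33, k=2). [UNION drops 1 duplicate row(s)]
Iteration 3: edges from {n11,n31,n33} -> (n31, k=3), (n4, k=3).
Iteration 4: no outgoing edges from {n31,n4}; recursion stops.
SUM(k) = 0 + 1 + 1 + 1 + 1 + 1 + 2 + 2 + 2 + 3 + 3 = 17.

17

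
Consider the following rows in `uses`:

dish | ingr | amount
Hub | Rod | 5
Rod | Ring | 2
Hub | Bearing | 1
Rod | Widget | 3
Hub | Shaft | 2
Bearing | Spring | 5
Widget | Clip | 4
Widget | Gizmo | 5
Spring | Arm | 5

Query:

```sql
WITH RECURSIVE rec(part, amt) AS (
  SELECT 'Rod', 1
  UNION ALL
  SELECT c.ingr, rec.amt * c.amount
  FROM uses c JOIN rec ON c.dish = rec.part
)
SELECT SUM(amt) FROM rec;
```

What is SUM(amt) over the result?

33

Base: (Rod, amt=1).
Iteration 1: components of {Rod} -> Ring = 1*2 = 2, Widget = 1*3 = 3.
Iteration 2: components of {Ring,Widget} -> Clip = 3*4 = 12, Gizmo = 3*5 = 15.
Iteration 3: no further components; recursion stops.
SUM(amt) = 1 + 2 + 3 + 12 + 15 = 33.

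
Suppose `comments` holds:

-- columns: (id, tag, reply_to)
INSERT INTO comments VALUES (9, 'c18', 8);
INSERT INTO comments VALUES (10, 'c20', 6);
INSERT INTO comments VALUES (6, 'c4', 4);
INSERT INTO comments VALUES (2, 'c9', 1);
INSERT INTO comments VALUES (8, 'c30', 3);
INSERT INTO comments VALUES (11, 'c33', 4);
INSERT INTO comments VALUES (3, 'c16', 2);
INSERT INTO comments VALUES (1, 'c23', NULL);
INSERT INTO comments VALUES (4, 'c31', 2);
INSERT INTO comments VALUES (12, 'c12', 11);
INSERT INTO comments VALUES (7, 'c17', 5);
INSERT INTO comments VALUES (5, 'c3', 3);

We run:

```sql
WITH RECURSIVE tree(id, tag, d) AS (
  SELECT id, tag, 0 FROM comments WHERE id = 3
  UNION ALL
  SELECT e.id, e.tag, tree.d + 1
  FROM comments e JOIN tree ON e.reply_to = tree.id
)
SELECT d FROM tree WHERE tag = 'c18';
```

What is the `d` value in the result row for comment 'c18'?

2

Base: id=3 (c16) at d 0.
Iteration 1: rows with reply_to in {3} -> c3 (id 5, d 1), c30 (id 8, d 1).
Iteration 2: rows with reply_to in {5,8} -> c17 (id 7, d 2), c18 (id 9, d 2).
Iteration 3: no rows with reply_to in {7,9}; recursion stops.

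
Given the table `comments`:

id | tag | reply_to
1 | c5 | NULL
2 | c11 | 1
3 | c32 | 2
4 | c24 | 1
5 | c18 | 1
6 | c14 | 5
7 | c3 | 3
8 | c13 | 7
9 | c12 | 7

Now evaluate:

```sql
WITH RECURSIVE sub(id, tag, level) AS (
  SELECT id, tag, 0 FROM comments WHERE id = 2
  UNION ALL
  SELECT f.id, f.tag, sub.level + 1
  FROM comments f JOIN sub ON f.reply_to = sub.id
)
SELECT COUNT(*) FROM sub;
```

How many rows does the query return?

5

Base: id=2 (c11) at level 0.
Iteration 1: rows with reply_to in {2} -> c32 (id 3, level 1).
Iteration 2: rows with reply_to in {3} -> c3 (id 7, level 2).
Iteration 3: rows with reply_to in {7} -> c13 (id 8, level 3), c12 (id 9, level 3).
Iteration 4: no rows with reply_to in {8,9}; recursion stops.
Total rows emitted: 5.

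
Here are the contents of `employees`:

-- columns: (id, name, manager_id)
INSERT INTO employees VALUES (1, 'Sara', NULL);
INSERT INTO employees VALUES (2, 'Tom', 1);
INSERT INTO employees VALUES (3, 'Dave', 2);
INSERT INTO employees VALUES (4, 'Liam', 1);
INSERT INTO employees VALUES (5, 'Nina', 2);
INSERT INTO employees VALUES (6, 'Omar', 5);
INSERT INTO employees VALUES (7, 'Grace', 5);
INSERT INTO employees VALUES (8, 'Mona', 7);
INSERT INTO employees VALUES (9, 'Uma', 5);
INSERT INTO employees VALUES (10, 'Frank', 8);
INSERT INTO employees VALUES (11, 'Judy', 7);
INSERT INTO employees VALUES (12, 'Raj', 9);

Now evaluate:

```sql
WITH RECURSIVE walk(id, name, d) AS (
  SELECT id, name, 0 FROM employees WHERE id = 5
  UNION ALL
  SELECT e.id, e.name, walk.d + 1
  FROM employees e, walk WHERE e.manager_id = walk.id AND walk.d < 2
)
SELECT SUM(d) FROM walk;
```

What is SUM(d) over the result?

9

Base: id=5 (Nina) at d 0.
Iteration 1: rows with manager_id in {5} -> Omar (id 6, d 1), Grace (id 7, d 1), Uma (id 9, d 1).
Iteration 2: rows with manager_id in {6,7,9} -> Mona (id 8, d 2), Judy (id 11, d 2), Raj (id 12, d 2).
Iteration 3: d < 2 fails for all current rows; recursion stops.
SUM(d) = 0 + 1 + 1 + 1 + 2 + 2 + 2 = 9.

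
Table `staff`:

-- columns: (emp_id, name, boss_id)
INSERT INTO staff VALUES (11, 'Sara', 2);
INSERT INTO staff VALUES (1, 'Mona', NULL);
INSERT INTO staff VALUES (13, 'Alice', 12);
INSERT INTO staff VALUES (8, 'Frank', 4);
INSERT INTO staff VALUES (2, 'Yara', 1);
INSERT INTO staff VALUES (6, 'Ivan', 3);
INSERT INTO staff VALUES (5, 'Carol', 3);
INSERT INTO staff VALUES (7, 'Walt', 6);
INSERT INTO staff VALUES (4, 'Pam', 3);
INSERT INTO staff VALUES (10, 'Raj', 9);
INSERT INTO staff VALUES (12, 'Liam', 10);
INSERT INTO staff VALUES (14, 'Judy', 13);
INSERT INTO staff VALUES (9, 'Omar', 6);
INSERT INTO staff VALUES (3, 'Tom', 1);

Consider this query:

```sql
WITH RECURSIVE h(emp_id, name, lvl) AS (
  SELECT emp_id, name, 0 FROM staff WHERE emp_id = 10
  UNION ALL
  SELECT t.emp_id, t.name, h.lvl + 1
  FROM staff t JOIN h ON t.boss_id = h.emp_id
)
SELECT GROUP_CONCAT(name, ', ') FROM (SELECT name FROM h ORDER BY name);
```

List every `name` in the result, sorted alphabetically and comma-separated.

Alice, Judy, Liam, Raj

Base: emp_id=10 (Raj) at lvl 0.
Iteration 1: rows with boss_id in {10} -> Liam (id 12, lvl 1).
Iteration 2: rows with boss_id in {12} -> Alice (id 13, lvl 2).
Iteration 3: rows with boss_id in {13} -> Judy (id 14, lvl 3).
Iteration 4: no rows with boss_id in {14}; recursion stops.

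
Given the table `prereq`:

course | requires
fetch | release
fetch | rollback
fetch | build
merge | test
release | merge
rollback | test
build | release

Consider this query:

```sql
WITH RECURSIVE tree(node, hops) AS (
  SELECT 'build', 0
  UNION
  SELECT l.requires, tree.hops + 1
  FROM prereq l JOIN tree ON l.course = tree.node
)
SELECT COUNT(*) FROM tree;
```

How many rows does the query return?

4

Base: (build, hops=0).
Iteration 1: edges from {build} -> (release, hops=1).
Iteration 2: edges from {release} -> (merge, hops=2).
Iteration 3: edges from {merge} -> (test, hops=3).
Iteration 4: no outgoing edges from {test}; recursion stops.
Total rows emitted: 4.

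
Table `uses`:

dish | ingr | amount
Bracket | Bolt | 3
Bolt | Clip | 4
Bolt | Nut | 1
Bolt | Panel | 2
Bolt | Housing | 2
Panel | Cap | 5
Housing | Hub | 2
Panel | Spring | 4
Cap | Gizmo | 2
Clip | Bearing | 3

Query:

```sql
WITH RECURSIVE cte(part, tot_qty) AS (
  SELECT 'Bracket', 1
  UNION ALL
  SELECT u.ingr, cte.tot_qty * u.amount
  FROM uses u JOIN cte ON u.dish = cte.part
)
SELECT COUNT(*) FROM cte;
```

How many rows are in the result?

11

Base: (Bracket, tot_qty=1).
Iteration 1: components of {Bracket} -> Bolt = 1*3 = 3.
Iteration 2: components of {Bolt} -> Clip = 3*4 = 12, Housing = 3*2 = 6, Nut = 3*1 = 3, Panel = 3*2 = 6.
Iteration 3: components of {Clip,Housing,Nut,Panel} -> Bearing = 12*3 = 36, Cap = 6*5 = 30, Hub = 6*2 = 12, Spring = 6*4 = 24.
Iteration 4: components of {Bearing,Cap,Hub,Spring} -> Gizmo = 30*2 = 60.
Iteration 5: no further components; recursion stops.
Total rows emitted: 11.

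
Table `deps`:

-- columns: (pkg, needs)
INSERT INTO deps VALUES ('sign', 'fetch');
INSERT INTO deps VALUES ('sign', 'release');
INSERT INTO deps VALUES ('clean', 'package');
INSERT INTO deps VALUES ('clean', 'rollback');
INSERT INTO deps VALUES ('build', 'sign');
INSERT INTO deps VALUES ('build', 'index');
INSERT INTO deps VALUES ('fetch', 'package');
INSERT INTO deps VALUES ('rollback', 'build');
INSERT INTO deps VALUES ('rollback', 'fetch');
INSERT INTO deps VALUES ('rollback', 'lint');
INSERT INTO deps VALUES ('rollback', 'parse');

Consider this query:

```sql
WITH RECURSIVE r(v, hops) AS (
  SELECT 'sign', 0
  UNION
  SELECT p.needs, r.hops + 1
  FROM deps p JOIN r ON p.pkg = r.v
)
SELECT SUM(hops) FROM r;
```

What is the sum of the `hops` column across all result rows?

4

Base: (sign, hops=0).
Iteration 1: edges from {sign} -> (fetch, hops=1), (release, hops=1).
Iteration 2: edges from {fetch,release} -> (package, hops=2).
Iteration 3: no outgoing edges from {package}; recursion stops.
SUM(hops) = 0 + 1 + 1 + 2 = 4.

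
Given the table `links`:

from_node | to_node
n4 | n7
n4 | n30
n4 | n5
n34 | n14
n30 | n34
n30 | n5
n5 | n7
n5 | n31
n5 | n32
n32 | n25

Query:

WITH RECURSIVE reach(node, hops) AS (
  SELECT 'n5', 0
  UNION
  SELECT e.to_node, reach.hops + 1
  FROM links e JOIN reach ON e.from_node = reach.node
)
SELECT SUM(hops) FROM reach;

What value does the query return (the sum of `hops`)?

Base: (n5, hops=0).
Iteration 1: edges from {n5} -> (n31, hops=1), (n32, hops=1), (n7, hops=1).
Iteration 2: edges from {n31,n32,n7} -> (n25, hops=2).
Iteration 3: no outgoing edges from {n25}; recursion stops.
SUM(hops) = 0 + 1 + 1 + 1 + 2 = 5.

5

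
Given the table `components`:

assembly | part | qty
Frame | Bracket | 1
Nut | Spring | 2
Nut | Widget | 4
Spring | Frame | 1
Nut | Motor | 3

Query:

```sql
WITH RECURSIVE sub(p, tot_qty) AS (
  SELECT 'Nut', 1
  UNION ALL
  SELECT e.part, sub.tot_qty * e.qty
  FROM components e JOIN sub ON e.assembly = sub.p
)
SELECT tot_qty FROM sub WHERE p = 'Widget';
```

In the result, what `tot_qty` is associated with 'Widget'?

4

Base: (Nut, tot_qty=1).
Iteration 1: components of {Nut} -> Motor = 1*3 = 3, Spring = 1*2 = 2, Widget = 1*4 = 4.
Iteration 2: components of {Motor,Spring,Widget} -> Frame = 2*1 = 2.
Iteration 3: components of {Frame} -> Bracket = 2*1 = 2.
Iteration 4: no further components; recursion stops.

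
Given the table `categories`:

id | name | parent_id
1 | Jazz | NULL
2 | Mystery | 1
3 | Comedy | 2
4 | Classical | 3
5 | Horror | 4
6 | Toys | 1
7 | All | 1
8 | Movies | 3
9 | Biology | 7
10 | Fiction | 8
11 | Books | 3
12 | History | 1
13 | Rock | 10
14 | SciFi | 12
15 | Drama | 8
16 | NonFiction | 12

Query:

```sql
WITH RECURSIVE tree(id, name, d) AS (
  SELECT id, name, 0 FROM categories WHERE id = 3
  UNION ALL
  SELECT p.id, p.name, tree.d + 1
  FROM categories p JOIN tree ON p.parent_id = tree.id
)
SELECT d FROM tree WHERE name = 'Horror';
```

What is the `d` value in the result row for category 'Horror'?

Base: id=3 (Comedy) at d 0.
Iteration 1: rows with parent_id in {3} -> Classical (id 4, d 1), Movies (id 8, d 1), Books (id 11, d 1).
Iteration 2: rows with parent_id in {4,8,11} -> Horror (id 5, d 2), Fiction (id 10, d 2), Drama (id 15, d 2).
Iteration 3: rows with parent_id in {5,10,15} -> Rock (id 13, d 3).
Iteration 4: no rows with parent_id in {13}; recursion stops.

2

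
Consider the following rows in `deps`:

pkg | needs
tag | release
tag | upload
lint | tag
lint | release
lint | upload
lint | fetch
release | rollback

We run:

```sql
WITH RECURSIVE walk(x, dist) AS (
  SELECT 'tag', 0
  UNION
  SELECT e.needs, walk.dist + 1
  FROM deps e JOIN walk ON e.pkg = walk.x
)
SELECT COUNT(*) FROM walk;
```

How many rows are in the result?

Base: (tag, dist=0).
Iteration 1: edges from {tag} -> (release, dist=1), (upload, dist=1).
Iteration 2: edges from {release,upload} -> (rollback, dist=2).
Iteration 3: no outgoing edges from {rollback}; recursion stops.
Total rows emitted: 4.

4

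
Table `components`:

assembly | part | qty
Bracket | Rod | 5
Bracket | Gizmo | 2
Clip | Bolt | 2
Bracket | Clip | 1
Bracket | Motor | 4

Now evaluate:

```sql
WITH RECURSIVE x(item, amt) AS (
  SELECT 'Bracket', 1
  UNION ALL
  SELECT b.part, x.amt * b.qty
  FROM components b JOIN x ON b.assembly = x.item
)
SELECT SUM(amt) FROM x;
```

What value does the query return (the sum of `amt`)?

Base: (Bracket, amt=1).
Iteration 1: components of {Bracket} -> Clip = 1*1 = 1, Gizmo = 1*2 = 2, Motor = 1*4 = 4, Rod = 1*5 = 5.
Iteration 2: components of {Clip,Gizmo,Motor,Rod} -> Bolt = 1*2 = 2.
Iteration 3: no further components; recursion stops.
SUM(amt) = 1 + 2 + 5 + 4 + 1 + 2 = 15.

15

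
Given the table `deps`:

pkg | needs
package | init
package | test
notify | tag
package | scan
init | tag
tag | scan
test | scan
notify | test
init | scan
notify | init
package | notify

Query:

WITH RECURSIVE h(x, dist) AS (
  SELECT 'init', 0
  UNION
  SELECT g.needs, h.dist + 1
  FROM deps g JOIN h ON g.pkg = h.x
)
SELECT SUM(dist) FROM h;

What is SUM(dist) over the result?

4

Base: (init, dist=0).
Iteration 1: edges from {init} -> (scan, dist=1), (tag, dist=1).
Iteration 2: edges from {scan,tag} -> (scan, dist=2).
Iteration 3: no outgoing edges from {scan}; recursion stops.
SUM(dist) = 0 + 1 + 1 + 2 = 4.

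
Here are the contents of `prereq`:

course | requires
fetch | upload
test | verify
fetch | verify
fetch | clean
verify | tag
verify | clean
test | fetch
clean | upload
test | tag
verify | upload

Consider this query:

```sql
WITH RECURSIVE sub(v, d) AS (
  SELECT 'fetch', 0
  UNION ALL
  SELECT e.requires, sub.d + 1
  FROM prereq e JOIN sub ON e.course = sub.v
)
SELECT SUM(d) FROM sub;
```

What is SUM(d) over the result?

14

Base: (fetch, d=0).
Iteration 1: edges from {fetch} -> (clean, d=1), (upload, d=1), (verify, d=1).
Iteration 2: edges from {clean,upload,verify} -> (clean, d=2), (tag, d=2), (upload, d=2) x2. [UNION ALL keeps all 4 new rows, including repeats]
Iteration 3: edges from {clean,tag,upload} -> (upload, d=3).
Iteration 4: no outgoing edges from {upload}; recursion stops.
SUM(d) = 0 + 1 + 1 + 1 + 2 + 2 + 2 + 2 + 3 = 14.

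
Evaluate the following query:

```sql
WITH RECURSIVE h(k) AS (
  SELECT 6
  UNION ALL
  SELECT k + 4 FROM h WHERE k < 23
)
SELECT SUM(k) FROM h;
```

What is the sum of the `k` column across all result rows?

Base: k=6.
Iteration 1: 6 < 23 holds -> k = 6 + 4 = 10.
Iteration 2: 10 < 23 holds -> k = 10 + 4 = 14.
Iteration 3: 14 < 23 holds -> k = 14 + 4 = 18.
Iteration 4: 18 < 23 holds -> k = 18 + 4 = 22.
Iteration 5: 22 < 23 holds -> k = 22 + 4 = 26.
Iteration 6: 26 < 23 fails; recursion stops.
SUM(k) = 6 + 10 + 14 + 18 + 22 + 26 = 96.

96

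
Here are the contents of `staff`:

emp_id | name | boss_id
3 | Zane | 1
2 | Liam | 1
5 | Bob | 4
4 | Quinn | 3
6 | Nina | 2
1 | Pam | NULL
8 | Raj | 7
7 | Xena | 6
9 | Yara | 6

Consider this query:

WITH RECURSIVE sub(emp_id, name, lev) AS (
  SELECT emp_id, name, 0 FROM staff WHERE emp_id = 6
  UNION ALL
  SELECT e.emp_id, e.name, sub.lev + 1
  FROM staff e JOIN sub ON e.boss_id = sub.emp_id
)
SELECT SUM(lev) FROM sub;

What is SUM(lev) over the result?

4

Base: emp_id=6 (Nina) at lev 0.
Iteration 1: rows with boss_id in {6} -> Xena (id 7, lev 1), Yara (id 9, lev 1).
Iteration 2: rows with boss_id in {7,9} -> Raj (id 8, lev 2).
Iteration 3: no rows with boss_id in {8}; recursion stops.
SUM(lev) = 0 + 1 + 1 + 2 = 4.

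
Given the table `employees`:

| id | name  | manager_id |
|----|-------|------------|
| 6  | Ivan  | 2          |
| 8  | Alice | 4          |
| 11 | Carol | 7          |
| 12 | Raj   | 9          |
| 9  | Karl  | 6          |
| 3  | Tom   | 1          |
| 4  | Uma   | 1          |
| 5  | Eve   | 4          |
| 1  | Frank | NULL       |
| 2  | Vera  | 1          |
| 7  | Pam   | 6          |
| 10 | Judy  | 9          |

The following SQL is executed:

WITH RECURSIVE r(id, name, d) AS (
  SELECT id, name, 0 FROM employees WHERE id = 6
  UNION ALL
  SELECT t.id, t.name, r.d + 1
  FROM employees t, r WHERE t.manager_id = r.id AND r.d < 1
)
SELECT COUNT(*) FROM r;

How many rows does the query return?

3

Base: id=6 (Ivan) at d 0.
Iteration 1: rows with manager_id in {6} -> Pam (id 7, d 1), Karl (id 9, d 1).
Iteration 2: d < 1 fails for all current rows; recursion stops.
Total rows emitted: 3.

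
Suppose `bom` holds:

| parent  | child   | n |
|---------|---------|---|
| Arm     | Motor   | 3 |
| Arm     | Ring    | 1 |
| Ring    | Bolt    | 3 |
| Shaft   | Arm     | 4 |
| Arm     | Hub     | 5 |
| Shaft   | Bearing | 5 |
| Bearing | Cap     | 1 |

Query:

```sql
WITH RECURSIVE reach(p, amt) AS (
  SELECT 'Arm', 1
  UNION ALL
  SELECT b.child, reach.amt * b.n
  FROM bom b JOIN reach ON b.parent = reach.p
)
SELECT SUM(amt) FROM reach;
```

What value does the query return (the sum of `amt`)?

Base: (Arm, amt=1).
Iteration 1: components of {Arm} -> Hub = 1*5 = 5, Motor = 1*3 = 3, Ring = 1*1 = 1.
Iteration 2: components of {Hub,Motor,Ring} -> Bolt = 1*3 = 3.
Iteration 3: no further components; recursion stops.
SUM(amt) = 1 + 1 + 3 + 5 + 3 = 13.

13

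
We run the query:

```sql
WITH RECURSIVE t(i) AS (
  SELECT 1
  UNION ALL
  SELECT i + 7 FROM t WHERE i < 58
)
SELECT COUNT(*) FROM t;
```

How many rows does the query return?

10

Base: i=1.
Iteration 1: 1 < 58 holds -> i = 1 + 7 = 8.
Iteration 2: 8 < 58 holds -> i = 8 + 7 = 15.
Iteration 3: 15 < 58 holds -> i = 15 + 7 = 22.
Iteration 4: 22 < 58 holds -> i = 22 + 7 = 29.
Iteration 5: 29 < 58 holds -> i = 29 + 7 = 36.
Iteration 6: 36 < 58 holds -> i = 36 + 7 = 43.
Iteration 7: 43 < 58 holds -> i = 43 + 7 = 50.
Iteration 8: 50 < 58 holds -> i = 50 + 7 = 57.
Iteration 9: 57 < 58 holds -> i = 57 + 7 = 64.
Iteration 10: 64 < 58 fails; recursion stops.
Total rows emitted: 10.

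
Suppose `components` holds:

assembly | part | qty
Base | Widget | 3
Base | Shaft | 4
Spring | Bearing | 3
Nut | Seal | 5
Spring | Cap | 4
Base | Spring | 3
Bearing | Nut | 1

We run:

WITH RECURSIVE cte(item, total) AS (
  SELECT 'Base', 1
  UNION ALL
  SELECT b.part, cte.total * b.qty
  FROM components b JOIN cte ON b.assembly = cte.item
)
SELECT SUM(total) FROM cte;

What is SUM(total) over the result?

Base: (Base, total=1).
Iteration 1: components of {Base} -> Shaft = 1*4 = 4, Spring = 1*3 = 3, Widget = 1*3 = 3.
Iteration 2: components of {Shaft,Spring,Widget} -> Bearing = 3*3 = 9, Cap = 3*4 = 12.
Iteration 3: components of {Bearing,Cap} -> Nut = 9*1 = 9.
Iteration 4: components of {Nut} -> Seal = 9*5 = 45.
Iteration 5: no further components; recursion stops.
SUM(total) = 1 + 4 + 3 + 3 + 9 + 12 + 9 + 45 = 86.

86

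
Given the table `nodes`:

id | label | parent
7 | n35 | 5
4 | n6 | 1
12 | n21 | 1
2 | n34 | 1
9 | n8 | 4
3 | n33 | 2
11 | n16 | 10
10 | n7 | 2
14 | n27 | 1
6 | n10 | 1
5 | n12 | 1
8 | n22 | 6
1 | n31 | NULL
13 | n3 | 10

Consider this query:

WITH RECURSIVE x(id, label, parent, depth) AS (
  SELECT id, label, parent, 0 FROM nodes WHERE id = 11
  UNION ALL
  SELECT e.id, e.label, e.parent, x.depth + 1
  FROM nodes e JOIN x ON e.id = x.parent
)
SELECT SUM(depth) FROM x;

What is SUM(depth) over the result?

6

Base: id=11 (n16), parent=10, depth 0.
Iteration 1: join on id=10 -> n7 (id 10, parent=2, depth 1).
Iteration 2: join on id=2 -> n34 (id 2, parent=1, depth 2).
Iteration 3: join on id=1 -> n31 (id 1, parent=NULL, depth 3).
Iteration 4: parent is NULL; no match; recursion stops.
SUM(depth) = 0 + 1 + 2 + 3 = 6.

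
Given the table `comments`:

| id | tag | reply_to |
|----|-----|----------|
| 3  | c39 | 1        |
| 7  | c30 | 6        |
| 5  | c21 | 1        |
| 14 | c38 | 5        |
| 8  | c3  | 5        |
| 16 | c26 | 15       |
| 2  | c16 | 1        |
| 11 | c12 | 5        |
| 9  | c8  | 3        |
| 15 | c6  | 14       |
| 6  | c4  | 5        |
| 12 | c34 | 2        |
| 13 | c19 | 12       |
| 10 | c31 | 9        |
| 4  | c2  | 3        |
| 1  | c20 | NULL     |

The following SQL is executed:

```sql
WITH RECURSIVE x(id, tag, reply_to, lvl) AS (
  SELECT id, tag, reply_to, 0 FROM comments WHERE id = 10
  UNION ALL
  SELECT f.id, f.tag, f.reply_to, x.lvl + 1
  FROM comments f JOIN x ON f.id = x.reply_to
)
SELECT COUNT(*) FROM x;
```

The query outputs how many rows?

4

Base: id=10 (c31), reply_to=9, lvl 0.
Iteration 1: join on id=9 -> c8 (id 9, reply_to=3, lvl 1).
Iteration 2: join on id=3 -> c39 (id 3, reply_to=1, lvl 2).
Iteration 3: join on id=1 -> c20 (id 1, reply_to=NULL, lvl 3).
Iteration 4: reply_to is NULL; no match; recursion stops.
Total rows emitted: 4.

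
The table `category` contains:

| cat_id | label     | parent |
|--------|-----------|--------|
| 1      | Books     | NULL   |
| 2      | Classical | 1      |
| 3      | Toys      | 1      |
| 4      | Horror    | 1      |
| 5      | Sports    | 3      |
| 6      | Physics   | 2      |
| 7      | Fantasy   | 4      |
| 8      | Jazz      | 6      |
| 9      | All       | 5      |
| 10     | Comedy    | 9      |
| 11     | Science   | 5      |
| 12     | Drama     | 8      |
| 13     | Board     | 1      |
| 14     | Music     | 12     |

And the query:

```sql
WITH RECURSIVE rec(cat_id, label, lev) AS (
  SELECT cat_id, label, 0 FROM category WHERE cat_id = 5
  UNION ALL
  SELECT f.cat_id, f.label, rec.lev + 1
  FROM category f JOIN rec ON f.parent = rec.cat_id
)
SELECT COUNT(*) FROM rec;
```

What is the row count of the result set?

Base: cat_id=5 (Sports) at lev 0.
Iteration 1: rows with parent in {5} -> All (id 9, lev 1), Science (id 11, lev 1).
Iteration 2: rows with parent in {9,11} -> Comedy (id 10, lev 2).
Iteration 3: no rows with parent in {10}; recursion stops.
Total rows emitted: 4.

4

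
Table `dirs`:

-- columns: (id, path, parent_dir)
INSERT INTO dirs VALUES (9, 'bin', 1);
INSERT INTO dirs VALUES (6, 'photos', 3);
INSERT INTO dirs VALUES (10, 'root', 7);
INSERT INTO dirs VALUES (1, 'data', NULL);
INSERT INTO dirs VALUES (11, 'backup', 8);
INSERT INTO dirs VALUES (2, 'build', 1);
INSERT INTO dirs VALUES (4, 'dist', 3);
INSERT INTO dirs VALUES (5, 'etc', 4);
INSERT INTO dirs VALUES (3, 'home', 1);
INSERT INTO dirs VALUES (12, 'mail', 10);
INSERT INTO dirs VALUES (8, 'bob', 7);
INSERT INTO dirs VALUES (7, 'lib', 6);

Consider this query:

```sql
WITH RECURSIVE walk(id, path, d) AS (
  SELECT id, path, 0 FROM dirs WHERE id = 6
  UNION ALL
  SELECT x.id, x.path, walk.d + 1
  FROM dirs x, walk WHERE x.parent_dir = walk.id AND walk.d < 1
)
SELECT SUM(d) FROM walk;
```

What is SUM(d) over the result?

1

Base: id=6 (photos) at d 0.
Iteration 1: rows with parent_dir in {6} -> lib (id 7, d 1).
Iteration 2: d < 1 fails for all current rows; recursion stops.
SUM(d) = 0 + 1 = 1.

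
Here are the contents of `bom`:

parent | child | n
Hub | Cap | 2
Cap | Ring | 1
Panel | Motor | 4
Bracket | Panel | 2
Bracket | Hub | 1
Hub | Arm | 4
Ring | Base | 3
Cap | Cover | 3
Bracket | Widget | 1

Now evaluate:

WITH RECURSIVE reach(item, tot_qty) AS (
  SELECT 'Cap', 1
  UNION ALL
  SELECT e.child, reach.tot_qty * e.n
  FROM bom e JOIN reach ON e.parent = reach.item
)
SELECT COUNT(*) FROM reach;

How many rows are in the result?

4

Base: (Cap, tot_qty=1).
Iteration 1: components of {Cap} -> Cover = 1*3 = 3, Ring = 1*1 = 1.
Iteration 2: components of {Cover,Ring} -> Base = 1*3 = 3.
Iteration 3: no further components; recursion stops.
Total rows emitted: 4.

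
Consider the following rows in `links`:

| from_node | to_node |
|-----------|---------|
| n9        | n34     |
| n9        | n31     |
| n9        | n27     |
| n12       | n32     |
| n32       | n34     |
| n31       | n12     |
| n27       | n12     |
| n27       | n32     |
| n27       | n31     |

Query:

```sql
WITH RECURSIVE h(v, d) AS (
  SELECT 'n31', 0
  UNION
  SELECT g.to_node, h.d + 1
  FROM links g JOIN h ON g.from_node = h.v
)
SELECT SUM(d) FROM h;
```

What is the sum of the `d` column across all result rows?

Base: (n31, d=0).
Iteration 1: edges from {n31} -> (n12, d=1).
Iteration 2: edges from {n12} -> (n32, d=2).
Iteration 3: edges from {n32} -> (n34, d=3).
Iteration 4: no outgoing edges from {n34}; recursion stops.
SUM(d) = 0 + 1 + 2 + 3 = 6.

6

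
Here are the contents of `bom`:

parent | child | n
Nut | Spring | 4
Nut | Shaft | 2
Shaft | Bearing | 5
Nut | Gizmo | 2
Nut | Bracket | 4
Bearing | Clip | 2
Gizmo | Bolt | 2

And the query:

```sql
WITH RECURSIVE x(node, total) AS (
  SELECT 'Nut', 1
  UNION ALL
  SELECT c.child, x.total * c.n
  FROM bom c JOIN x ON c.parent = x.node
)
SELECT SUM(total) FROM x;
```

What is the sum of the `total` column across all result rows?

Base: (Nut, total=1).
Iteration 1: components of {Nut} -> Bracket = 1*4 = 4, Gizmo = 1*2 = 2, Shaft = 1*2 = 2, Spring = 1*4 = 4.
Iteration 2: components of {Bracket,Gizmo,Shaft,Spring} -> Bearing = 2*5 = 10, Bolt = 2*2 = 4.
Iteration 3: components of {Bearing,Bolt} -> Clip = 10*2 = 20.
Iteration 4: no further components; recursion stops.
SUM(total) = 1 + 4 + 2 + 2 + 4 + 10 + 4 + 20 = 47.

47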